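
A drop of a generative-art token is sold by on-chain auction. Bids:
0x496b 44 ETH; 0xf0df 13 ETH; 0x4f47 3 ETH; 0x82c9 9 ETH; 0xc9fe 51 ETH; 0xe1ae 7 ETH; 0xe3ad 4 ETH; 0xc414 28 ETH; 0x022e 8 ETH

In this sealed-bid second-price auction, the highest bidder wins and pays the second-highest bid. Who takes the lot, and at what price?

Bids in order: 51 (0xc9fe) > 44 (0x496b) > 28 (0xc414) > 13 (0xf0df) > 9 (0x82c9) > 8 (0x022e) > …
0xc9fe wins with the highest bid; price is set by the runner-up at 44 ETH.

0xc9fe pays 44 ETH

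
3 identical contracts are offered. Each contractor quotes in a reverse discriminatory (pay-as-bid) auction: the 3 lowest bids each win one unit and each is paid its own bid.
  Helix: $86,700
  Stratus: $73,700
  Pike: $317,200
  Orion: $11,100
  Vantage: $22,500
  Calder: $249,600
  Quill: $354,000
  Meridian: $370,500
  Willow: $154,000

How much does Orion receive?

Orion is paid $11,100

Bids ranked low→high: 11,100 (Orion), 22,500 (Vantage), 73,700 (Stratus), 86,700 (Helix), 154,000 (Willow), …
Winners (3 units): Orion, Vantage, Stratus.
Orion wins → own bid $11,100.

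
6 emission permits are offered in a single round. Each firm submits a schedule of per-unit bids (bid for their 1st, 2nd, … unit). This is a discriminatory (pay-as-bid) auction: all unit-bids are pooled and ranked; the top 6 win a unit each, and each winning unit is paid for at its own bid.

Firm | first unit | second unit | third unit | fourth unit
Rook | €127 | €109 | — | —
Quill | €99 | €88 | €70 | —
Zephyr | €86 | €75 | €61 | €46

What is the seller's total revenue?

Total revenue: €584

Pooled unit-bids ranked (top 6): 127 (Rook-1), 109 (Rook-2), 99 (Quill-1), 88 (Quill-2), 86 (Zephyr-1), 75 (Zephyr-2)
Next rejected bid: €70 (not a price — pay-as-bid).
Each winning unit pays its own bid.
Revenue = 127 + 109 + 99 + 88 + 86 + 75 = €584.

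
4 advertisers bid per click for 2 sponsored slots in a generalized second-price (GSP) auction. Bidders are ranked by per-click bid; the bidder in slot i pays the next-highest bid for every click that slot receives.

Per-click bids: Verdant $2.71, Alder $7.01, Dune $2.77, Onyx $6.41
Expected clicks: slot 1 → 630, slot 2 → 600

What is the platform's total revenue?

Total revenue: $5700.30

Per-click bids in order: $7.01 (Alder) > $6.41 (Onyx) > $2.77 (Dune) > …
Slot 1: Alder pays $6.41 × 630 = $4038.30
Slot 2: Onyx pays $2.77 × 600 = $1662.00
Total = $5700.30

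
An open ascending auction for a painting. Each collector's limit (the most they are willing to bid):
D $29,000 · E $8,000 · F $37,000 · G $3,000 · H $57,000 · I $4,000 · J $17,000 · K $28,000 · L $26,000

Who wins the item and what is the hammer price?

H wins at $37,000

Sorting limits: 57,000 (H) > 37,000 (F) > 29,000 (D) > 28,000 (K) > 26,000 (L) > 17,000 (J) > …
Once the price passes $37,000, only H is left; the hammer falls at F's limit of $37,000.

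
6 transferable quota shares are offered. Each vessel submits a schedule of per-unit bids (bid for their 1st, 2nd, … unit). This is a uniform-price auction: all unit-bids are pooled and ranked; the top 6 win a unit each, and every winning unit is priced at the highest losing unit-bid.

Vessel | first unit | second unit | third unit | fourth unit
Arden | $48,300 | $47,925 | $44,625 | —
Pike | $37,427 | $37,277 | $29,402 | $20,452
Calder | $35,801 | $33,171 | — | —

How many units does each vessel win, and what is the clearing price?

Arden 3, Calder 1, Pike 2; clearing price $33,171

Merging the schedules and taking the best 6: 48,300 (Arden-1), 47,925 (Arden-2), 44,625 (Arden-3), 37,427 (Pike-1), 37,277 (Pike-2), 35,801 (Calder-1)
Highest rejected unit-bid = $33,171.
Allocation: Arden 3, Calder 1, Pike 2.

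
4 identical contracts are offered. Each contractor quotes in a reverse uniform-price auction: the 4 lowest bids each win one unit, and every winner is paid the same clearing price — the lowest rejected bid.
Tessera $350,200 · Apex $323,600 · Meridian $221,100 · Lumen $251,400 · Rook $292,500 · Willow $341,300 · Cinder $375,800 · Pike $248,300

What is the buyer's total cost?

Total cost: $1,294,400

Ordering the bids: 221,100 (Meridian), 248,300 (Pike), 251,400 (Lumen), 292,500 (Rook), 323,600 (Apex), 341,300 (Willow), …
Winners (4 units): Meridian, Pike, Lumen, Rook.
Clearing price = lowest rejected bid = $323,600.
Total cost = 4 × $323,600 = $1,294,400.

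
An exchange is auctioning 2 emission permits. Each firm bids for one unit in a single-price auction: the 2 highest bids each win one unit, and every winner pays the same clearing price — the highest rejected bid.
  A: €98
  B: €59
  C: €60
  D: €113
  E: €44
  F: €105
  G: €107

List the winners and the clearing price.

Bids ranked high→low: 113 (D), 107 (G), 105 (F), 98 (A), …
Winners (2 units): D, G.
Highest unsuccessful bid: €105 → clearing price.

D, G; each pays €105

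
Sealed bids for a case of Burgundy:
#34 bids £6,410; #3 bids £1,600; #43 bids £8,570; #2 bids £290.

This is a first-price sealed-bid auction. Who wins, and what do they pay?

First-price sealed-bid auction: the highest bidder wins and pays their own bid.
Bids in order: 8,570 (#43) > 6,410 (#34) > 1,600 (#3) > 290 (#2)
#43 is highest → pays own bid, £8,570.

#43 pays £8,570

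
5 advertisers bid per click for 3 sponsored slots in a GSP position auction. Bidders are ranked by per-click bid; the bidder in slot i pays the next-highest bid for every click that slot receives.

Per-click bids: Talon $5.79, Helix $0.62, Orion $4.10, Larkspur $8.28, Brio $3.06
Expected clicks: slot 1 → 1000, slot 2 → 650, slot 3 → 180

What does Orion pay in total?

Sorting advertisers: $8.28 (Larkspur) > $5.79 (Talon) > $4.10 (Orion) > $3.06 (Brio) > …
Orion holds slot 3 → pays next bid $3.06 × 180 clicks = $550.80.

Orion pays $550.80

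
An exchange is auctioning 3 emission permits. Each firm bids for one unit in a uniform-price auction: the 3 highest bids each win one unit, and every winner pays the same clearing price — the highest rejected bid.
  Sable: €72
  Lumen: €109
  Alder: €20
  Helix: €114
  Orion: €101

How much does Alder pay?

Alder pays €0

Ordering the bids: 114 (Helix), 109 (Lumen), 101 (Orion), 72 (Sable), 20 (Alder)
Top 3: Helix, Lumen, Orion.
Highest unsuccessful bid: €72 → clearing price.
Alder does not win → pays €0.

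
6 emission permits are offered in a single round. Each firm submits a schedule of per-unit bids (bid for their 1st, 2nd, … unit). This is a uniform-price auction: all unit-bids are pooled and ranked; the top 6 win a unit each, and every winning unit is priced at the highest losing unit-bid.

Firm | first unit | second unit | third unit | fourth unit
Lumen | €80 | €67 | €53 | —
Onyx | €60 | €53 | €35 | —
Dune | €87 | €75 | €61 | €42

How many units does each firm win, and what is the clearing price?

All unit-bids, highest first — top 6: 87 (Dune-1), 80 (Lumen-1), 75 (Dune-2), 67 (Lumen-2), 61 (Dune-3), 60 (Onyx-1)
Highest rejected unit-bid = €53.
Allocation: Dune 3, Lumen 2, Onyx 1.

Dune 3, Lumen 2, Onyx 1; clearing price €53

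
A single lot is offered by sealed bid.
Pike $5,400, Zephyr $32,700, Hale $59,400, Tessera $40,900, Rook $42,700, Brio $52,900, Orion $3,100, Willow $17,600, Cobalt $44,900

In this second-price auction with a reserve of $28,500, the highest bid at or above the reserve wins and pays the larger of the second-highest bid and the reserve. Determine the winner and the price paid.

Sorting bids: 59,400 (Hale) > 52,900 (Brio) > 44,900 (Cobalt) > 42,700 (Rook) > 40,900 (Tessera) > 32,700 (Zephyr) > …
Highest eligible bid: Hale at $59,400.
Second-highest bid $52,900 exceeds the reserve $28,500 → payment $52,900.

Hale pays $52,900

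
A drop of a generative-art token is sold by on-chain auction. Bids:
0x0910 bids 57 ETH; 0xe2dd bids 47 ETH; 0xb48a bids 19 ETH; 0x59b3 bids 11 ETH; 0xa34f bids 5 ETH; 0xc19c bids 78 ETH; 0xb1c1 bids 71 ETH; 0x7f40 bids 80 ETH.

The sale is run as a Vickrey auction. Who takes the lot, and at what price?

0x7f40 pays 78 ETH

Sorting bids: 80 (0x7f40) > 78 (0xc19c) > 71 (0xb1c1) > 57 (0x0910) > 47 (0xe2dd) > 19 (0xb48a) > …
0x7f40 wins with the highest bid; price is set by the runner-up at 78 ETH.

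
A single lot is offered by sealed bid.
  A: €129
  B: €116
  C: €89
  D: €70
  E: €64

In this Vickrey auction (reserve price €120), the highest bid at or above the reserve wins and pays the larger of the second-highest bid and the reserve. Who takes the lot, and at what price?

A pays €120

Vickrey auction (reserve price €120): the highest bid at or above the reserve wins and pays the larger of the second-highest bid and the reserve.
Sorting bids: 129 (A) > 116 (B) > 89 (C) > 70 (D) > 64 (E)
A has the top bid at or above the reserve (€129).
Second-highest bid €116 is below the reserve €120, so the reserve binds → payment €120.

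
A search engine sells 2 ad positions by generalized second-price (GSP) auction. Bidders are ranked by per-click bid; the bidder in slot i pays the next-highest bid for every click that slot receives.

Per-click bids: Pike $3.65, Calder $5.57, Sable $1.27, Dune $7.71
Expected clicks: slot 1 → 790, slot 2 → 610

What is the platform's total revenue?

Sorting advertisers: $7.71 (Dune) > $5.57 (Calder) > $3.65 (Pike) > …
Slot 1: Dune pays $5.57 × 790 = $4400.30
Slot 2: Calder pays $3.65 × 610 = $2226.50
Total = $6626.80

Total revenue: $6626.80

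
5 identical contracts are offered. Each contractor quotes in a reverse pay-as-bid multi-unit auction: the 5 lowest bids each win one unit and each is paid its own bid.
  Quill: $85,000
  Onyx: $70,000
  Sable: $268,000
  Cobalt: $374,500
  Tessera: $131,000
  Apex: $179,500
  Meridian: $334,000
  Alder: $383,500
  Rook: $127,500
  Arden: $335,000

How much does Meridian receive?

Sorting: 70,000 (Onyx), 85,000 (Quill), 127,500 (Rook), 131,000 (Tessera), 179,500 (Apex), 268,000 (Sable), 334,000 (Meridian), …
The 5 lowest are Onyx, Quill, Rook, Tessera, Apex.
Meridian does not win → $0.

Meridian is paid $0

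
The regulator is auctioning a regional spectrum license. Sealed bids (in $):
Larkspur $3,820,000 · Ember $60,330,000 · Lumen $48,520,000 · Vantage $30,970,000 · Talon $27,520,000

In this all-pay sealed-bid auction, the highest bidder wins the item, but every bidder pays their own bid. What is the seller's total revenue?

Total revenue: $171,160,000

All-pay sealed-bid auction: the highest bidder wins the item, but every bidder pays their own bid.
Sorting bids: 60,330,000 (Ember) > 48,520,000 (Lumen) > 30,970,000 (Vantage) > 27,520,000 (Talon) > 3,820,000 (Larkspur)
Ember wins with the top bid; all bids are sunk regardless.
Every bidder forfeits their bid regardless of winning.
Revenue = 3,820,000 + 60,330,000 + 48,520,000 + 30,970,000 + 27,520,000 = $171,160,000.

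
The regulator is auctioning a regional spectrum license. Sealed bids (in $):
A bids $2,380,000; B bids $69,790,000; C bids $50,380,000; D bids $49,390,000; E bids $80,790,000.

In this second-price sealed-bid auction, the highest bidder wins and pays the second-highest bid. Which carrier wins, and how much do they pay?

E pays $69,790,000

Sorting bids: 80,790,000 (E) > 69,790,000 (B) > 50,380,000 (C) > 49,390,000 (D) > 2,380,000 (A)
Second-price: E pays B's bid of $69,790,000.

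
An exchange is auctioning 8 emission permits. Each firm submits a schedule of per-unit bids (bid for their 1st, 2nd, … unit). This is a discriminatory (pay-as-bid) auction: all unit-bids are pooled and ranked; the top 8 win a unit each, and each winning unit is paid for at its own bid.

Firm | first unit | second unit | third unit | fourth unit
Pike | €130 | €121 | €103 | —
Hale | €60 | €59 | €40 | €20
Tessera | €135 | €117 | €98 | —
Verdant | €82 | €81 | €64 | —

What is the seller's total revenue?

Merging the schedules and taking the best 8: 135 (Tessera-1), 130 (Pike-1), 121 (Pike-2), 117 (Tessera-2), 103 (Pike-3), 98 (Tessera-3), 82 (Verdant-1), 81 (Verdant-2)
Next rejected bid: €64 (not a price — pay-as-bid).
Each winning unit pays its own bid.
Revenue = 135 + 130 + 121 + 117 + 103 + 98 + 82 + 81 = €867.

Total revenue: €867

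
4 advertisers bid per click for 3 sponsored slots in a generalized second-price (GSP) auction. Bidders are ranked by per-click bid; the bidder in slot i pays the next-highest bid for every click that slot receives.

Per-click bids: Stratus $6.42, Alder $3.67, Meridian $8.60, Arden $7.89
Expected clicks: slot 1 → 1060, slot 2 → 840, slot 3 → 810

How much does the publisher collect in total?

Per-click bids in order: $8.60 (Meridian) > $7.89 (Arden) > $6.42 (Stratus) > $3.67 (Alder)
Slot 1: Meridian pays $7.89 × 1060 = $8363.40
Slot 2: Arden pays $6.42 × 840 = $5392.80
Slot 3: Stratus pays $3.67 × 810 = $2972.70
Total = $16728.90

Total revenue: $16728.90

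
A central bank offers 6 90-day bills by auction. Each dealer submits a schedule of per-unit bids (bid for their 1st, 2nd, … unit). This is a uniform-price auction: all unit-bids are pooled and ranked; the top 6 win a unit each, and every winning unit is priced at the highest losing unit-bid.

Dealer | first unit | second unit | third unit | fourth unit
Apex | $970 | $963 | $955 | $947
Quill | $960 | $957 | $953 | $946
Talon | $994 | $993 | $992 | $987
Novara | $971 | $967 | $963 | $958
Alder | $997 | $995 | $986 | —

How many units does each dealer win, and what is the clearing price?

Pooled unit-bids ranked (top 6): 997 (Alder-1), 995 (Alder-2), 994 (Talon-1), 993 (Talon-2), 992 (Talon-3), 987 (Talon-4)
Highest rejected unit-bid = $986.
Allocation: Alder 2, Talon 4.

Alder 2, Talon 4; clearing price $986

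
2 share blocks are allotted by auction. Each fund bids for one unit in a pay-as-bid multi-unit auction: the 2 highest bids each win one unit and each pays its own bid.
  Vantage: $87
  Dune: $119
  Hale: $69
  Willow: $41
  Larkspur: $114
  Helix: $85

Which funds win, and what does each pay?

Dune $119, Larkspur $114

Sorting: 119 (Dune), 114 (Larkspur), 87 (Vantage), 85 (Helix), …
Winners (2 units): Dune, Larkspur.
Each winner pays its own bid: Dune $119, Larkspur $114.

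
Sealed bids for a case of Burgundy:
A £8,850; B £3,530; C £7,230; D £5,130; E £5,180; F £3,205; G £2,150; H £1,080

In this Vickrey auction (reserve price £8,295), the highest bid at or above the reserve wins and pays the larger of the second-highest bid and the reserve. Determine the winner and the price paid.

A pays £8,295

Sorting bids: 8,850 (A) > 7,230 (C) > 5,180 (E) > 5,130 (D) > 3,530 (B) > 3,205 (F) > …
A has the top bid at or above the reserve (£8,850).
Second-highest bid £7,230 is below the reserve £8,295, so the reserve binds → payment £8,295.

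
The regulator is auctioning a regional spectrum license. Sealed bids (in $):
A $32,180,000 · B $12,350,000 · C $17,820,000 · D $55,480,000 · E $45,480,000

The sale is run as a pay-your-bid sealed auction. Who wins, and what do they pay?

D pays $55,480,000

Rule: the highest bidder wins and pays their own bid.
Bids in order: 55,480,000 (D) > 45,480,000 (E) > 32,180,000 (A) > 17,820,000 (C) > 12,350,000 (B)
D is highest → pays own bid, $55,480,000.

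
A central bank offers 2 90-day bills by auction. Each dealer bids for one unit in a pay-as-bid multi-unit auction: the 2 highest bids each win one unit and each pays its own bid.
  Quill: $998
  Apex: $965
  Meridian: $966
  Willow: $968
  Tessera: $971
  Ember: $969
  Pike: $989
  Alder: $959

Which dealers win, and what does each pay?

Bids ranked high→low: 998 (Quill), 989 (Pike), 971 (Tessera), 969 (Ember), …
Top 2: Quill, Pike.
Each winner pays its own bid: Quill $998, Pike $989.

Quill $998, Pike $989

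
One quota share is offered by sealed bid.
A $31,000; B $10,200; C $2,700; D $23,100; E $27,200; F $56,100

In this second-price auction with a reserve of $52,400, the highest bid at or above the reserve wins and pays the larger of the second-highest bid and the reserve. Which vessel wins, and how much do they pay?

F pays $52,400

Second-price auction with a reserve of $52,400: the highest bid at or above the reserve wins and pays the larger of the second-highest bid and the reserve.
Bids ranked: 56,100 (F) > 31,000 (A) > 27,200 (E) > 23,100 (D) > 10,200 (B) > 2,700 (C)
Highest eligible bid: F at $56,100.
max(second-highest $31,000, reserve $52,400) = $52,400.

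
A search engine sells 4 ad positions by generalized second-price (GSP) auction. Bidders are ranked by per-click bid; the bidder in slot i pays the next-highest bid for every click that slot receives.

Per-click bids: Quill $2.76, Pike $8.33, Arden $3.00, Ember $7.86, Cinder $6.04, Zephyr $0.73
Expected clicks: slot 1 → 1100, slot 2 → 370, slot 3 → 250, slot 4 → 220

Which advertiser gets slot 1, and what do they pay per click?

Per-click bids in order: $8.33 (Pike) > $7.86 (Ember) > $6.04 (Cinder) > $3.00 (Arden) > $2.76 (Quill) > …
Slot 1 goes to the first-ranked bidder, Pike, who pays the next bid down: $7.86/click.

Pike; $7.86 per click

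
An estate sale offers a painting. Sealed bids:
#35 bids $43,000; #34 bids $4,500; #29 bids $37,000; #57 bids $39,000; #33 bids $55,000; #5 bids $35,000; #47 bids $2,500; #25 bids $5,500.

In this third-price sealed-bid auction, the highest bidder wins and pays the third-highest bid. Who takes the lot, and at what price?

#33 pays $39,000

Bids in order: 55,000 (#33) > 43,000 (#35) > 39,000 (#57) > 37,000 (#29) > 35,000 (#5) > 5,500 (#25) > …
#33 is highest; pays the third-highest bid, $39,000.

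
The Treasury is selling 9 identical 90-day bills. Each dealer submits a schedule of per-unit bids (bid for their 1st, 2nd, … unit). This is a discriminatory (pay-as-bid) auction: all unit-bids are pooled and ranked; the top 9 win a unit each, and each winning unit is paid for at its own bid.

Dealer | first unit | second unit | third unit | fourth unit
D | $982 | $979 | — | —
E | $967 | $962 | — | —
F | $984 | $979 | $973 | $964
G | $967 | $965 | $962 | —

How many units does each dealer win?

D 2, E 1, F 4, G 2

All unit-bids, highest first — top 9: 984 (F-1), 982 (D-1), 979 (D-2), 979 (F-2), 973 (F-3), 967 (E-1), 967 (G-1), 965 (G-2), 964 (F-4)
Next rejected bid: $962 (not a price — pay-as-bid).
Allocation: D 2, E 1, F 4, G 2.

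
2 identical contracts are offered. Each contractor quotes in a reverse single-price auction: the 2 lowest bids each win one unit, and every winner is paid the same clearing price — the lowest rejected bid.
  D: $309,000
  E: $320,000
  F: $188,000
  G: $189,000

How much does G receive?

G is paid $309,000

Ordering the bids: 188,000 (F), 189,000 (G), 309,000 (D), 320,000 (E)
The 2 lowest are F, G.
First losing bid is D's $309,000, which sets the uniform price.
G wins → is paid $309,000.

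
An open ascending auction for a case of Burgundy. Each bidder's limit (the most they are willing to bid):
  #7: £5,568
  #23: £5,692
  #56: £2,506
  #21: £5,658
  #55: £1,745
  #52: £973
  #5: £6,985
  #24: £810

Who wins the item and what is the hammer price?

Limits ranked: 6,985 (#5) > 5,692 (#23) > 5,658 (#21) > 5,568 (#7) > 2,506 (#56) > 1,745 (#55) > …
Once the price passes £5,692, only #5 is left; the hammer falls at #23's limit of £5,692.

#5 wins at £5,692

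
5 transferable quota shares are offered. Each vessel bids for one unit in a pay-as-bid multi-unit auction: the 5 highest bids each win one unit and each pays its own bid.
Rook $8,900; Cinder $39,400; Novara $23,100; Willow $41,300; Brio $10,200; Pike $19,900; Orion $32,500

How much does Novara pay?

Ordering the bids: 41,300 (Willow), 39,400 (Cinder), 32,500 (Orion), 23,100 (Novara), 19,900 (Pike), 10,200 (Brio), 8,900 (Rook)
Winners (5 units): Willow, Cinder, Orion, Novara, Pike.
Novara wins → own bid $23,100.

Novara pays $23,100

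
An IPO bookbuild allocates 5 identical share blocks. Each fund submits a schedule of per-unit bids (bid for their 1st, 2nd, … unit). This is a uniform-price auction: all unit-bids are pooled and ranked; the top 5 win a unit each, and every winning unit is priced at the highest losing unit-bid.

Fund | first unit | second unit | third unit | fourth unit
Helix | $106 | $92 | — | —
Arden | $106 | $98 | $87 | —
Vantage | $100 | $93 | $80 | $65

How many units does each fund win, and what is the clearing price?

Arden 2, Helix 1, Vantage 2; clearing price $92

Merging the schedules and taking the best 5: 106 (Helix-1), 106 (Arden-1), 100 (Vantage-1), 98 (Arden-2), 93 (Vantage-2)
Highest rejected unit-bid = $92.
Allocation: Arden 2, Helix 1, Vantage 2.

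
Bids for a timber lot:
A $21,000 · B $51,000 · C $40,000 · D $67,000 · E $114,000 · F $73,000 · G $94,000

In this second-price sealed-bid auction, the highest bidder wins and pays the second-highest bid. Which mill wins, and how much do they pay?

Sorting bids: 114,000 (E) > 94,000 (G) > 73,000 (F) > 67,000 (D) > 51,000 (B) > 40,000 (C) > …
E is highest; pays the second-highest bid, $94,000.

E pays $94,000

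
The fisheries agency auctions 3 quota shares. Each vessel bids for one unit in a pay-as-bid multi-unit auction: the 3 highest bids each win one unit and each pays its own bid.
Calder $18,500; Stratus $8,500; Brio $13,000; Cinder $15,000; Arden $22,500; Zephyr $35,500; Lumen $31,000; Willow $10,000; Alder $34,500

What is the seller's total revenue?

Ordering the bids: 35,500 (Zephyr), 34,500 (Alder), 31,000 (Lumen), 22,500 (Arden), 18,500 (Calder), …
Winners (3 units): Zephyr, Alder, Lumen.
Total revenue = 35,500 + 34,500 + 31,000 = $101,000.

Total revenue: $101,000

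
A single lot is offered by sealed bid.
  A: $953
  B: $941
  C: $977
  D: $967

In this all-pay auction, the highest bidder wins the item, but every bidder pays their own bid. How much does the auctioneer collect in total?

All-pay auction: the highest bidder wins the item, but every bidder pays their own bid.
Bids ranked: 977 (C) > 967 (D) > 953 (A) > 941 (B)
Every bidder forfeits their bid regardless of winning.
Revenue = 953 + 941 + 977 + 967 = $3,838.

Total revenue: $3,838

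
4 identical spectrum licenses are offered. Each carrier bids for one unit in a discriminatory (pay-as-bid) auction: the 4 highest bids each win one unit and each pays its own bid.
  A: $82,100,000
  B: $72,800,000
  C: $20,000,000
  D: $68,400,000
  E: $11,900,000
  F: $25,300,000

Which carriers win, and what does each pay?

A $82,100,000, B $72,800,000, D $68,400,000, F $25,300,000

Sorting: 82,100,000 (A), 72,800,000 (B), 68,400,000 (D), 25,300,000 (F), 20,000,000 (C), 11,900,000 (E)
Top 4: A, B, D, F.
Each winner pays its own bid: A $82,100,000, B $72,800,000, D $68,400,000, F $25,300,000.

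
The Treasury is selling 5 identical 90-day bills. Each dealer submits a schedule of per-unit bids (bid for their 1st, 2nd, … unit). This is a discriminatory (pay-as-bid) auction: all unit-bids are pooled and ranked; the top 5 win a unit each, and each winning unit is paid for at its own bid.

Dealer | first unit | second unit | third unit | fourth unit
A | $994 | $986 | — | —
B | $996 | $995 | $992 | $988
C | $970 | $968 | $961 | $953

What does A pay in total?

A pays $994

Pooled unit-bids ranked (top 5): 996 (B-1), 995 (B-2), 994 (A-1), 992 (B-3), 988 (B-4)
Next rejected bid: $986 (not a price — pay-as-bid).
A's winning unit-bids: 994 = $994.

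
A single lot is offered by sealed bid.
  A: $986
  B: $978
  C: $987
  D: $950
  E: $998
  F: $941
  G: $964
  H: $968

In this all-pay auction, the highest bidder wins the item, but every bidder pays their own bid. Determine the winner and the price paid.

E pays $998

Bids ranked: 998 (E) > 987 (C) > 986 (A) > 978 (B) > 968 (H) > 964 (G) > …
E wins with the top bid; all bids are sunk regardless.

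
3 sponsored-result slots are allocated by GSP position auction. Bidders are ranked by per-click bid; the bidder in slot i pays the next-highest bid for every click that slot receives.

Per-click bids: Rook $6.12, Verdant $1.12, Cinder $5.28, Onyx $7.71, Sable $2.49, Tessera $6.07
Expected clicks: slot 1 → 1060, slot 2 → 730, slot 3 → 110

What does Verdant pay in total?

Ranked by bid: $7.71 (Onyx) > $6.12 (Rook) > $6.07 (Tessera) > $5.28 (Cinder) > …
Verdant ranks below slot 3 → no slot, pays nothing.

Verdant pays $0.00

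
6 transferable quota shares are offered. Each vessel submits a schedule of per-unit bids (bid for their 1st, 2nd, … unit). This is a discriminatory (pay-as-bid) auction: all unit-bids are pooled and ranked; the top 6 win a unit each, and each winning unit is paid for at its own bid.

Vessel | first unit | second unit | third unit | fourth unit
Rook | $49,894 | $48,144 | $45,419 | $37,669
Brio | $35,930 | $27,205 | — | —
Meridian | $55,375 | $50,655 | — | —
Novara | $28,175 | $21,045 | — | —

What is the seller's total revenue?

All unit-bids, highest first — top 6: 55,375 (Meridian-1), 50,655 (Meridian-2), 49,894 (Rook-1), 48,144 (Rook-2), 45,419 (Rook-3), 37,669 (Rook-4)
Next rejected bid: $35,930 (not a price — pay-as-bid).
Each winning unit pays its own bid.
Revenue = 55,375 + 50,655 + 49,894 + 48,144 + 45,419 + 37,669 = $287,156.

Total revenue: $287,156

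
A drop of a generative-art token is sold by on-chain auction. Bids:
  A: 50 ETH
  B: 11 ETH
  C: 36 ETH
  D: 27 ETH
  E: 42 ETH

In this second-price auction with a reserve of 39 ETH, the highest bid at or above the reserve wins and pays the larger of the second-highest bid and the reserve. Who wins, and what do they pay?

Sorting bids: 50 (A) > 42 (E) > 36 (C) > 27 (D) > 11 (B)
A has the top bid at or above the reserve (50 ETH).
Second-highest bid 42 ETH exceeds the reserve 39 ETH → payment 42 ETH.

A pays 42 ETH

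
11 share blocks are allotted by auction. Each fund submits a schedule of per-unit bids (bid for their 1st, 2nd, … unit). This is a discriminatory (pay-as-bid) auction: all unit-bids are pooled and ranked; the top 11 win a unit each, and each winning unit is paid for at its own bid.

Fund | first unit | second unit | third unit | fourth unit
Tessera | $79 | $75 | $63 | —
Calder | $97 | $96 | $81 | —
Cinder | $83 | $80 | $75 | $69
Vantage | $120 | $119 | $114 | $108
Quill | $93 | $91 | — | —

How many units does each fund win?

Merging the schedules and taking the best 11: 120 (Vantage-1), 119 (Vantage-2), 114 (Vantage-3), 108 (Vantage-4), 97 (Calder-1), 96 (Calder-2), 93 (Quill-1), 91 (Quill-2), 83 (Cinder-1), 81 (Calder-3), 80 (Cinder-2)
Next rejected bid: $79 (not a price — pay-as-bid).
Allocation: Calder 3, Cinder 2, Quill 2, Vantage 4.

Calder 3, Cinder 2, Quill 2, Vantage 4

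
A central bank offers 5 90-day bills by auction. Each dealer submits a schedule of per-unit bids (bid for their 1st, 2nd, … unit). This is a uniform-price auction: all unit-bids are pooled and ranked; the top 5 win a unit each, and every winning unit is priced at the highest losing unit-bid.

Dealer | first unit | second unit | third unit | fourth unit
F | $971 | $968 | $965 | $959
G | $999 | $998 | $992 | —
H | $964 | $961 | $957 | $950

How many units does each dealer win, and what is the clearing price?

F 2, G 3; clearing price $965

Merging the schedules and taking the best 5: 999 (G-1), 998 (G-2), 992 (G-3), 971 (F-1), 968 (F-2)
First bid not allocated: $965.
Allocation: F 2, G 3.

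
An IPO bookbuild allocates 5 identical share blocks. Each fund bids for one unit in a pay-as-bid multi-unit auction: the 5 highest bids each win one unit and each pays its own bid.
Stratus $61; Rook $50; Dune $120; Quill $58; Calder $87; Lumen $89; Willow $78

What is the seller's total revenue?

Bids ranked high→low: 120 (Dune), 89 (Lumen), 87 (Calder), 78 (Willow), 61 (Stratus), 58 (Quill), 50 (Rook)
The 5 highest are Dune, Lumen, Calder, Willow, Stratus.
Total revenue = 120 + 89 + 87 + 78 + 61 = $435.

Total revenue: $435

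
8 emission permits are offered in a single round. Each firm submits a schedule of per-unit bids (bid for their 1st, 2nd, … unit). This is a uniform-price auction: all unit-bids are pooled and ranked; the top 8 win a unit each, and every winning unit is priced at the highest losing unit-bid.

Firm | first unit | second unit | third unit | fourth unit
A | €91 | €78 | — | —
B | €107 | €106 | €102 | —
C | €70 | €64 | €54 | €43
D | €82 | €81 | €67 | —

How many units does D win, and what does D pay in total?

Merging the schedules and taking the best 8: 107 (B-1), 106 (B-2), 102 (B-3), 91 (A-1), 82 (D-1), 81 (D-2), 78 (A-2), 70 (C-1)
Highest rejected unit-bid = €67.
D wins 2 unit(s) at €67 each.

D: 2 units, pays €134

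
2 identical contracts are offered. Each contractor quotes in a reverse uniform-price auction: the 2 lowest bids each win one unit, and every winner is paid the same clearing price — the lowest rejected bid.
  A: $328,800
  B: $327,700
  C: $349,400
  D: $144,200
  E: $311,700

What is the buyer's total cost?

Total cost: $655,400

Bids ranked low→high: 144,200 (D), 311,700 (E), 327,700 (B), 328,800 (A), …
The 2 lowest are D, E.
First losing bid is B's $327,700, which sets the uniform price.
Total cost = 2 × $327,700 = $655,400.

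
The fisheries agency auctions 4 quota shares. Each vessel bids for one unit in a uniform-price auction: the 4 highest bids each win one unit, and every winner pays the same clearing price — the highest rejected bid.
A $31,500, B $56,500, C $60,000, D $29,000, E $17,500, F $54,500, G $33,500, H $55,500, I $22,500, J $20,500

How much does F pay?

F pays $33,500

Bids ranked high→low: 60,000 (C), 56,500 (B), 55,500 (H), 54,500 (F), 33,500 (G), 31,500 (A), …
Top 4: C, B, H, F.
First losing bid is G's $33,500, which sets the uniform price.
F wins → pays $33,500.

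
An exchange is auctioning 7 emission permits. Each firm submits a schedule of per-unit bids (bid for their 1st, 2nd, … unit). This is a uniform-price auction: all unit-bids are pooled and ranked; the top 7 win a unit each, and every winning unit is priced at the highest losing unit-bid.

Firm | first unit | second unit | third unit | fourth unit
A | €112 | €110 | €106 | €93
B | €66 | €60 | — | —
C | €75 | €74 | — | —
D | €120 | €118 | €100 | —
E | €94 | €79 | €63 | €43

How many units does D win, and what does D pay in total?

D: 3 units, pays €279

Merging the schedules and taking the best 7: 120 (D-1), 118 (D-2), 112 (A-1), 110 (A-2), 106 (A-3), 100 (D-3), 94 (E-1)
First bid not allocated: €93.
D wins 3 unit(s) at €93 each.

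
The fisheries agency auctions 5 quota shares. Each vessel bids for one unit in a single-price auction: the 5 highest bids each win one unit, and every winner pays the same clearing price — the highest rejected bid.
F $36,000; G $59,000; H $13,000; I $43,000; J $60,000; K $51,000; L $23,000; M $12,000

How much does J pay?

Sorting: 60,000 (J), 59,000 (G), 51,000 (K), 43,000 (I), 36,000 (F), 23,000 (L), 13,000 (H), …
The 5 highest are J, G, K, I, F.
Highest unsuccessful bid: $23,000 → clearing price.
J wins → pays $23,000.

J pays $23,000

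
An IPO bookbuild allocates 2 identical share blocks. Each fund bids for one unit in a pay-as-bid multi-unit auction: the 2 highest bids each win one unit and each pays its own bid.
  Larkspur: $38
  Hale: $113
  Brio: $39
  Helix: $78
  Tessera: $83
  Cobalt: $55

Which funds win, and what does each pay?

Hale $113, Tessera $83

Ordering the bids: 113 (Hale), 83 (Tessera), 78 (Helix), 55 (Cobalt), …
Top 2: Hale, Tessera.
Each winner pays its own bid: Hale $113, Tessera $83.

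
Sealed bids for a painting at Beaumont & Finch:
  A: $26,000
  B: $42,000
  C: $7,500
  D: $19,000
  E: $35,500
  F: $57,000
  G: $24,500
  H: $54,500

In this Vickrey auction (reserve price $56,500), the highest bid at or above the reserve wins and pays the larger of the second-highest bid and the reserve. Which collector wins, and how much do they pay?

Bids in order: 57,000 (F) > 54,500 (H) > 42,000 (B) > 35,500 (E) > 26,000 (A) > 24,500 (G) > …
F has the top bid at or above the reserve ($57,000).
max(second-highest $54,500, reserve $56,500) = $56,500.

F pays $56,500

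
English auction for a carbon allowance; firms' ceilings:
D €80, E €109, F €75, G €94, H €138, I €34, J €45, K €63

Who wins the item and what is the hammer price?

H wins at €109

Ascending (English) auction: the price rises until one bidder remains; the winner pays the price at which the last rival dropped out.
Limits ranked: 138 (H) > 109 (E) > 94 (G) > 80 (D) > 75 (F) > 63 (K) > …
Bidding ends when E exits at €109; H takes it.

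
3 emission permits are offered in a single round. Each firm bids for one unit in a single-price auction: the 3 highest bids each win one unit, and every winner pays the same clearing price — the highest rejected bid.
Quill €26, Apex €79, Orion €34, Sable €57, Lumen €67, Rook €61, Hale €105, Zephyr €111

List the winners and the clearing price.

Zephyr, Hale, Apex; each pays €67

Ordering the bids: 111 (Zephyr), 105 (Hale), 79 (Apex), 67 (Lumen), 61 (Rook), …
Top 3: Zephyr, Hale, Apex.
Highest unsuccessful bid: €67 → clearing price.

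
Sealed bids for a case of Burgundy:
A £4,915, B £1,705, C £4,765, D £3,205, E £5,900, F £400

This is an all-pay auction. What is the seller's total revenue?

Sorting bids: 5,900 (E) > 4,915 (A) > 4,765 (C) > 3,205 (D) > 1,705 (B) > 400 (F)
Every bidder forfeits their bid regardless of winning.
Revenue = 4,915 + 1,705 + 4,765 + 3,205 + 5,900 + 400 = £20,890.

Total revenue: £20,890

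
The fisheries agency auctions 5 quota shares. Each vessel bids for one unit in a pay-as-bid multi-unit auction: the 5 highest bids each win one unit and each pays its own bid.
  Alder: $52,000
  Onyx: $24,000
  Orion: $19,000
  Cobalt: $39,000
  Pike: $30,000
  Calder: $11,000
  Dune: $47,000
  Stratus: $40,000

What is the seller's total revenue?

Ordering the bids: 52,000 (Alder), 47,000 (Dune), 40,000 (Stratus), 39,000 (Cobalt), 30,000 (Pike), 24,000 (Onyx), 19,000 (Orion), …
Top 5: Alder, Dune, Stratus, Cobalt, Pike.
Total revenue = 52,000 + 47,000 + 40,000 + 39,000 + 30,000 = $208,000.

Total revenue: $208,000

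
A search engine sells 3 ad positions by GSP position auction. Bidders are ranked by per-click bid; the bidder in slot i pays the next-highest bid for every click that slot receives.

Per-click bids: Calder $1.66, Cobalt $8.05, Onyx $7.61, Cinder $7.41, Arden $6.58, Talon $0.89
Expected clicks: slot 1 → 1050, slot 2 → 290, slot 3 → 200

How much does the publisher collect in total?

Total revenue: $11455.40

Ranked by bid: $8.05 (Cobalt) > $7.61 (Onyx) > $7.41 (Cinder) > $6.58 (Arden) > …
Slot 1: Cobalt pays $7.61 × 1050 = $7990.50
Slot 2: Onyx pays $7.41 × 290 = $2148.90
Slot 3: Cinder pays $6.58 × 200 = $1316.00
Total = $11455.40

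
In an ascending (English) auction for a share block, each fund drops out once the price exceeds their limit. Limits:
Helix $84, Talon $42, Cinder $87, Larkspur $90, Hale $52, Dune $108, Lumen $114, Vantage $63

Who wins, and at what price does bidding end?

Lumen wins at $108

Sorting limits: 114 (Lumen) > 108 (Dune) > 90 (Larkspur) > 87 (Cinder) > 84 (Helix) > 63 (Vantage) > …
Once the price passes $108, only Lumen is left; the hammer falls at Dune's limit of $108.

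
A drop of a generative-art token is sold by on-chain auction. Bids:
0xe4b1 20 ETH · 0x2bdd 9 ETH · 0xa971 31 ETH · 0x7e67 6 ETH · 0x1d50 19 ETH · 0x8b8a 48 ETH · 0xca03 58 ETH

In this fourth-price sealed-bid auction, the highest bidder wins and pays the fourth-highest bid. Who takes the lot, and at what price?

0xca03 pays 20 ETH

Bids in order: 58 (0xca03) > 48 (0x8b8a) > 31 (0xa971) > 20 (0xe4b1) > 19 (0x1d50) > 9 (0x2bdd) > …
0xca03 wins; payment is bid #4 in the ranking = 20 ETH.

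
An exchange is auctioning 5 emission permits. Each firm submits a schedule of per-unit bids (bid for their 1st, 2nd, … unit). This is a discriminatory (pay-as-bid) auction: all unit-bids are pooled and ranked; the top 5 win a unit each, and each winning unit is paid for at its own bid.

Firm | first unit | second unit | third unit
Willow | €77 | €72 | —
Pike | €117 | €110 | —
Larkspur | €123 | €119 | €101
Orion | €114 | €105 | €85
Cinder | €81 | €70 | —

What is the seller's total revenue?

All unit-bids, highest first — top 5: 123 (Larkspur-1), 119 (Larkspur-2), 117 (Pike-1), 114 (Orion-1), 110 (Pike-2)
Next rejected bid: €105 (not a price — pay-as-bid).
Each winning unit pays its own bid.
Revenue = 123 + 119 + 117 + 114 + 110 = €583.

Total revenue: €583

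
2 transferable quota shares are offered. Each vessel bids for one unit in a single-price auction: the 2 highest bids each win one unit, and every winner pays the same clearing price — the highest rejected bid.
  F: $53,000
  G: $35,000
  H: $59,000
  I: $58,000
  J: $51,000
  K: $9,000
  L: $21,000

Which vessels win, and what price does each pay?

Bids ranked high→low: 59,000 (H), 58,000 (I), 53,000 (F), 51,000 (J), …
The 2 highest are H, I.
Clearing price = highest rejected bid = $53,000.

H, I; each pays $53,000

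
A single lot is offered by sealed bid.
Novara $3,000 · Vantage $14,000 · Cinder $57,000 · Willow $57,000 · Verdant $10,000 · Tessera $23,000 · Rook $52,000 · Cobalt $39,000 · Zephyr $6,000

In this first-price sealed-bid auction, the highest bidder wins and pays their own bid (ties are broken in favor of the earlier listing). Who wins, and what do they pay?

Sorting bids: 57,000 (Cinder) > 57,000 (Willow) > 52,000 (Rook) > 39,000 (Cobalt) > 23,000 (Tessera) > 14,000 (Vantage) > …
Tie at $57,000 → Cinder wins by tie-break.
Cinder has the highest bid and pays exactly that: $57,000.

Cinder pays $57,000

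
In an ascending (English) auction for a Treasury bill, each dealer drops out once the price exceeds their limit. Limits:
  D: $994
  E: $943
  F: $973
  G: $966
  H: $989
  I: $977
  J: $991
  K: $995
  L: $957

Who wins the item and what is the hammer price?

K wins at $994

Limits ranked: 995 (K) > 994 (D) > 991 (J) > 989 (H) > 977 (I) > 973 (F) > …
D is the last rival to drop out, at $994; K remains and wins at that price.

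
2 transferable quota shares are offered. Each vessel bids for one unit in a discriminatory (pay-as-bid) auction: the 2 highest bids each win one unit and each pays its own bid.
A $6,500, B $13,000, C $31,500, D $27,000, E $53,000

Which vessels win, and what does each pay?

E $53,000, C $31,500

Ordering the bids: 53,000 (E), 31,500 (C), 27,000 (D), 13,000 (B), …
Winners (2 units): E, C.
Each winner pays its own bid: E $53,000, C $31,500.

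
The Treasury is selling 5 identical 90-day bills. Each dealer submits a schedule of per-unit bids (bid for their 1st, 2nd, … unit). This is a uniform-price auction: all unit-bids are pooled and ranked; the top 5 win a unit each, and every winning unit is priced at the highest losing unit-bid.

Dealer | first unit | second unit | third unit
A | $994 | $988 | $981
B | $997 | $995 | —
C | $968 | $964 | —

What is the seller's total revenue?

Pooled unit-bids ranked (top 5): 997 (B-1), 995 (B-2), 994 (A-1), 988 (A-2), 981 (A-3)
Highest rejected unit-bid = $968.
Allocation: A 3, B 2. Every unit priced at $968.
Revenue = 5 × 968 = $4,840.

Total revenue: $4,840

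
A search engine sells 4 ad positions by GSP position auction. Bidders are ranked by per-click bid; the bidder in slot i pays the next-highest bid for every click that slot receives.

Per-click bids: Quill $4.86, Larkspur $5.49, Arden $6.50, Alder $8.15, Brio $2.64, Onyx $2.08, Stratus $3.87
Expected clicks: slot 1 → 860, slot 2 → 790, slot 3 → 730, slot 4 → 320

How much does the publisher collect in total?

Per-click bids in order: $8.15 (Alder) > $6.50 (Arden) > $5.49 (Larkspur) > $4.86 (Quill) > $3.87 (Stratus) > …
Slot 1: Alder pays $6.50 × 860 = $5590.00
Slot 2: Arden pays $5.49 × 790 = $4337.10
Slot 3: Larkspur pays $4.86 × 730 = $3547.80
Slot 4: Quill pays $3.87 × 320 = $1238.40
Total = $14713.30

Total revenue: $14713.30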